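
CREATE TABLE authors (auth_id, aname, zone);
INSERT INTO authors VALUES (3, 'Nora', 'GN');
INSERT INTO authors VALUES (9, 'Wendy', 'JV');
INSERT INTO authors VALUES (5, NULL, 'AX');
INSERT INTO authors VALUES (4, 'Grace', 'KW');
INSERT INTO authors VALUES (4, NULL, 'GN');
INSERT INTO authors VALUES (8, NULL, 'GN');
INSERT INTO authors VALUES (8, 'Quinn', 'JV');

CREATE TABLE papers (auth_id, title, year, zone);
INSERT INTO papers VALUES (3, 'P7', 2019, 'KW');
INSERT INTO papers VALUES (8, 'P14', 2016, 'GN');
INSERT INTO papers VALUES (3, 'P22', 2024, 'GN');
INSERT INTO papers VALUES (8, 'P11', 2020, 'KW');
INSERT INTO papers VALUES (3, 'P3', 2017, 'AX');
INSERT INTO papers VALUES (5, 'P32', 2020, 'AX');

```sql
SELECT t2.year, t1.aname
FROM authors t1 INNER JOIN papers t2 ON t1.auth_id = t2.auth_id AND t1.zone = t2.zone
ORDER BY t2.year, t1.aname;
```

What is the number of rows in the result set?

3

INNER JOIN keeps only pairs where the ON condition holds.
Matching on t1.auth_id = t2.auth_id AND t1.zone = t2.zone.
- t1[0] auth_id=3, zone=GN → 1 match(es) in t2 → 1 row(s).
- t1[1] auth_id=9, zone=JV → no match; dropped.
- t1[2] auth_id=5, zone=AX → 1 match(es) in t2 → 1 row(s).
- t1[3] auth_id=4, zone=KW → no match; dropped.
- t1[4] auth_id=4, zone=GN → no match; dropped.
- t1[5] auth_id=8, zone=GN → 1 match(es) in t2 → 1 row(s).
- t1[6] auth_id=8, zone=JV → no match; dropped.
Total: 3 rows.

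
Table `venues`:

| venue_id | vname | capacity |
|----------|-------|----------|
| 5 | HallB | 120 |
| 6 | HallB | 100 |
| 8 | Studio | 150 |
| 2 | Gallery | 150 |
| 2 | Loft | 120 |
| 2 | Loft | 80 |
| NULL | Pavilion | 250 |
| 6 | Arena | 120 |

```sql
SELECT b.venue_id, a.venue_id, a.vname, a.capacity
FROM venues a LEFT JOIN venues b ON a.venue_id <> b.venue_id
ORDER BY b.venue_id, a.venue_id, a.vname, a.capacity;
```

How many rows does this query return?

LEFT JOIN keeps every row from `venues a`; unmatched rows get NULL for `venues b`'s columns.
Matching on a.venue_id <> b.venue_id. A NULL in a compared column never satisfies the condition.
- a (venue_id=5) pairs with 6 row(s) of b.
- a (venue_id=6) pairs with 5 row(s) of b.
- a (venue_id=8) pairs with 6 row(s) of b.
- a (venue_id=2) pairs with 4 row(s) of b.
- a (venue_id=2) pairs with 4 row(s) of b.
- a (venue_id=2) pairs with 4 row(s) of b.
- a (venue_id=NULL) has no partner → padded with NULL.
- a (venue_id=6) pairs with 5 row(s) of b.
Total: 34 matched + 1 padded = 35 rows.

35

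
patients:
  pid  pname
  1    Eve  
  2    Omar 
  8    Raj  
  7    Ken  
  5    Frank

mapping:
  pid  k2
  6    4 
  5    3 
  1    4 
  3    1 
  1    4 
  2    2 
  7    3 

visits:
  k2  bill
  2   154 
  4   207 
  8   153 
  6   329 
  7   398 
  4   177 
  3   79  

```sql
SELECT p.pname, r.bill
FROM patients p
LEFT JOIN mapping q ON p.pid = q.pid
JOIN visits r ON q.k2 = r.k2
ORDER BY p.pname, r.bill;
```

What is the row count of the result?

Step 1 — p LEFT JOIN q on pid → 6 row(s).
Then INNER JOIN `visits r` on k2: keep only rows whose q.k2 appears in r.
Result: 7 row(s).

7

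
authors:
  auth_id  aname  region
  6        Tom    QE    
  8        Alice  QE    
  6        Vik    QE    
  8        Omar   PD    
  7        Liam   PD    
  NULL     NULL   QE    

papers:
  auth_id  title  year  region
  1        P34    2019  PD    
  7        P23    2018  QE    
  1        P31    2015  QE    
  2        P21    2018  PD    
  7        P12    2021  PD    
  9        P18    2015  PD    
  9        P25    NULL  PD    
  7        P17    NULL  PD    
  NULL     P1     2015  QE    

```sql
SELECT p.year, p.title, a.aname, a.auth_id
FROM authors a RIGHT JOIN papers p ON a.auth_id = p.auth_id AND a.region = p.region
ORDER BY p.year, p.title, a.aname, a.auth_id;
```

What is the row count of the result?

RIGHT JOIN keeps every row from `papers`; unmatched rows get NULL for `authors`'s columns.
Matching on a.auth_id = p.auth_id AND a.region = p.region. A NULL in a compared column never satisfies the condition.
- a row (auth_id=6, region=QE): no match.
- a row (auth_id=8, region=QE): no match.
- a row (auth_id=6, region=QE): no match.
- a row (auth_id=8, region=PD): no match.
- a row (auth_id=7, region=PD): matches 2 p row(s) → 2 output row(s).
- a row (auth_id=NULL, region=QE): no match.
- 7 p row(s) had no a match → kept, a columns NULL.
Total: 2 matched + 7 padded = 9 rows.

9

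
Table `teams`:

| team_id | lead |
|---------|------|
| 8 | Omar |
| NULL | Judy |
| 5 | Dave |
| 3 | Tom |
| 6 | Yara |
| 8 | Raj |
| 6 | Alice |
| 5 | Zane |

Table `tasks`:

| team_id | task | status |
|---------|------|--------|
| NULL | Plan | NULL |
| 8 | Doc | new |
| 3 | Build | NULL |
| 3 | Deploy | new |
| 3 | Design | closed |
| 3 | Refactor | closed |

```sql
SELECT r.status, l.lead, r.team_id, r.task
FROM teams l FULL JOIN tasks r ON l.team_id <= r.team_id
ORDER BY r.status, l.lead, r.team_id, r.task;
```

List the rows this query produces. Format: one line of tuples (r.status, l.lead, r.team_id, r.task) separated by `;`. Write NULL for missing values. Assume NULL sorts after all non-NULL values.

(closed, Tom, 3, Design); (closed, Tom, 3, Refactor); (new, Alice, 8, Doc); (new, Dave, 8, Doc); (new, Omar, 8, Doc); (new, Raj, 8, Doc); (new, Tom, 3, Deploy); (new, Tom, 8, Doc); (new, Yara, 8, Doc); (new, Zane, 8, Doc); (NULL, Judy, NULL, NULL); (NULL, Tom, 3, Build); (NULL, NULL, NULL, Plan)

FULL OUTER JOIN keeps every row from both sides; unmatched rows get NULL for the other side's columns.
Matching on l.team_id <= r.team_id. A NULL in a compared column never satisfies the condition.
- l row (team_id=8): matches 1 r row(s) → 1 output row(s).
- l row (team_id=NULL): no match → kept, r columns NULL.
- l row (team_id=5): matches 1 r row(s) → 1 output row(s).
- l row (team_id=3): matches 5 r row(s) → 5 output row(s).
- l row (team_id=6): matches 1 r row(s) → 1 output row(s).
- l row (team_id=8): matches 1 r row(s) → 1 output row(s).
- l row (team_id=6): matches 1 r row(s) → 1 output row(s).
- l row (team_id=5): matches 1 r row(s) → 1 output row(s).
- 1 r row(s) had no l match → kept, l columns NULL.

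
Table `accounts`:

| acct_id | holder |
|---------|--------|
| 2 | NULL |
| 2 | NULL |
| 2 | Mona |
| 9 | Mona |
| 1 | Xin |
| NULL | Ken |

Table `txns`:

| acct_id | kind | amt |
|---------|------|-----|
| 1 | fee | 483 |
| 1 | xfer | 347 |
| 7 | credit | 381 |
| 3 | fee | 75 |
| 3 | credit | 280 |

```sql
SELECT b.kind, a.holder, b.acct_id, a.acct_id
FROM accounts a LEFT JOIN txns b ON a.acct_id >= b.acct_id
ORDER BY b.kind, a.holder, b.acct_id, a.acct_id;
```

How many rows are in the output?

14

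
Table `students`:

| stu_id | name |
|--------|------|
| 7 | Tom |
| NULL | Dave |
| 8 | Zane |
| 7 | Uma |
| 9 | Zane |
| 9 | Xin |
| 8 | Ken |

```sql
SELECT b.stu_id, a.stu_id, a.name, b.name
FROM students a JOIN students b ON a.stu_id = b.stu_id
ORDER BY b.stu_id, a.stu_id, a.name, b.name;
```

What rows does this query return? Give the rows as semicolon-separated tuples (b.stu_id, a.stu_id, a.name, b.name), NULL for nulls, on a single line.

(7, 7, Tom, Tom); (7, 7, Tom, Uma); (7, 7, Uma, Tom); (7, 7, Uma, Uma); (8, 8, Ken, Ken); (8, 8, Ken, Zane); (8, 8, Zane, Ken); (8, 8, Zane, Zane); (9, 9, Xin, Xin); (9, 9, Xin, Zane); (9, 9, Zane, Xin); (9, 9, Zane, Zane)

INNER JOIN keeps only pairs where the ON condition holds.
Matching on a.stu_id = b.stu_id. A NULL in a compared column never satisfies the condition.
- a (stu_id=7) pairs with 2 row(s) of b.
- a (stu_id=NULL) has no partner → excluded.
- a (stu_id=8) pairs with 2 row(s) of b.
- a (stu_id=7) pairs with 2 row(s) of b.
- a (stu_id=9) pairs with 2 row(s) of b.
- a (stu_id=9) pairs with 2 row(s) of b.
- a (stu_id=8) pairs with 2 row(s) of b.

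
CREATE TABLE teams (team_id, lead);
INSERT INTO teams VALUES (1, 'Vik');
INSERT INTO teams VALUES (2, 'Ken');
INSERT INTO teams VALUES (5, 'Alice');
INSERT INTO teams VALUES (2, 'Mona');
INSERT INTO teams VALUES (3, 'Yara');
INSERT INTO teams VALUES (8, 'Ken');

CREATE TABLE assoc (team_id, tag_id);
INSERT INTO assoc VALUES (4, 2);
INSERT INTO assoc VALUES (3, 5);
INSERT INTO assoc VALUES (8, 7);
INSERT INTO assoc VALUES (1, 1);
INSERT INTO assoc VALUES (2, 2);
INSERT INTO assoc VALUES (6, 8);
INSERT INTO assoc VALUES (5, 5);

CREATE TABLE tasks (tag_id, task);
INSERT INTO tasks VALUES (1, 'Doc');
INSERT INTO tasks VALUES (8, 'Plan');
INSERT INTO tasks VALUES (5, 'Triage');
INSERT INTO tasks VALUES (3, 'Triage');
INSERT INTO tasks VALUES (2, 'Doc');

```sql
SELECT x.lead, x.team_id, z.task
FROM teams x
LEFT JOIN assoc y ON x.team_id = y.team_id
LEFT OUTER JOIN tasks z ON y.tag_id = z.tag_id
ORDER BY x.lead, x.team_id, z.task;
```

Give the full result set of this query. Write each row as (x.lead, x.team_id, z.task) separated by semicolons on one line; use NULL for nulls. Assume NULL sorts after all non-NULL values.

Step 1 — x LEFT JOIN y on team_id → 6 row(s).
Then LEFT JOIN `tasks z` on tag_id: each of those 6 rows is kept; rows whose y.tag_id has no match in z get NULL for z's columns.

(Alice, 5, Triage); (Ken, 2, Doc); (Ken, 8, NULL); (Mona, 2, Doc); (Vik, 1, Doc); (Yara, 3, Triage)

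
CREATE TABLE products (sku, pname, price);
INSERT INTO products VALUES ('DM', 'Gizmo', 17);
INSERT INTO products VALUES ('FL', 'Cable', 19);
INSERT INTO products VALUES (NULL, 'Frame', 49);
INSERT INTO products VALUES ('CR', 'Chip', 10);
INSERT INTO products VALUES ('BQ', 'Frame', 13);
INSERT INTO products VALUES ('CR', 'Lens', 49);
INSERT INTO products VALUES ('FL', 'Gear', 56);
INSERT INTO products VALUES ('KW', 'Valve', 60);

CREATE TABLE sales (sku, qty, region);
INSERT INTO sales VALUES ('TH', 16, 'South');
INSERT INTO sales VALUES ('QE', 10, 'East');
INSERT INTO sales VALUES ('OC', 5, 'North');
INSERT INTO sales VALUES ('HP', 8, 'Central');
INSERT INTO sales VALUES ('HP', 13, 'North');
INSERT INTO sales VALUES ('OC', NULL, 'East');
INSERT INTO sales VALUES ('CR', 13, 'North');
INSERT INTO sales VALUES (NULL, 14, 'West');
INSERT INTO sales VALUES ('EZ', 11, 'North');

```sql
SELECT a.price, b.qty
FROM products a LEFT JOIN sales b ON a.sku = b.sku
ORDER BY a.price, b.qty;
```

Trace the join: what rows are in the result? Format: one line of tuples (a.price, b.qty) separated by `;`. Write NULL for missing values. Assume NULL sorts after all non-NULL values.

LEFT JOIN keeps every row from `products`; unmatched rows get NULL for `sales`'s columns.
Matching on a.sku = b.sku. A NULL in a compared column never satisfies the condition.
- a (sku=DM) has no partner → padded with NULL.
- a (sku=FL) has no partner → padded with NULL.
- a (sku=NULL) has no partner → padded with NULL.
- a (sku=CR) pairs with 1 row(s) of b.
- a (sku=BQ) has no partner → padded with NULL.
- a (sku=CR) pairs with 1 row(s) of b.
- a (sku=FL) has no partner → padded with NULL.
- a (sku=KW) has no partner → padded with NULL.
After projecting and ordering:
a.price | b.qty
10 | 13
13 | NULL
17 | NULL
19 | NULL
49 | 13
49 | NULL
56 | NULL
60 | NULL

(10, 13); (13, NULL); (17, NULL); (19, NULL); (49, 13); (49, NULL); (56, NULL); (60, NULL)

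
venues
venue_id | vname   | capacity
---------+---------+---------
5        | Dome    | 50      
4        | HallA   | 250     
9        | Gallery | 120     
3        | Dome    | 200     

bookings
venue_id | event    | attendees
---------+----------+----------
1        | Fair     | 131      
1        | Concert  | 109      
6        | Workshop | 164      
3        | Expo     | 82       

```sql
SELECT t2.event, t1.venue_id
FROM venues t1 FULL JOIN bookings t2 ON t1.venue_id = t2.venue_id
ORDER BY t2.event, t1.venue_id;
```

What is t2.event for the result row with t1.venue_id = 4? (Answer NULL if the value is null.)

FULL OUTER JOIN keeps every row from both sides; unmatched rows get NULL for the other side's columns.
Matching on t1.venue_id = t2.venue_id.
- t1 (venue_id=5) has no partner → padded with NULL.
- t1 (venue_id=4) has no partner → padded with NULL.
- t1 (venue_id=9) has no partner → padded with NULL.
- t1 (venue_id=3) pairs with 1 row(s) of t2.
- 3 row(s) from t2 found no t1 partner → padded with NULL.

NULL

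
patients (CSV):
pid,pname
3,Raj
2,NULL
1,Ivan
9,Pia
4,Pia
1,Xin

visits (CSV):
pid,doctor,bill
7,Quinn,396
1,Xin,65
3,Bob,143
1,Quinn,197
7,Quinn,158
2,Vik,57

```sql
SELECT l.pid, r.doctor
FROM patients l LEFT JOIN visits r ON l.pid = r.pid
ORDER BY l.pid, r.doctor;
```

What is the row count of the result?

8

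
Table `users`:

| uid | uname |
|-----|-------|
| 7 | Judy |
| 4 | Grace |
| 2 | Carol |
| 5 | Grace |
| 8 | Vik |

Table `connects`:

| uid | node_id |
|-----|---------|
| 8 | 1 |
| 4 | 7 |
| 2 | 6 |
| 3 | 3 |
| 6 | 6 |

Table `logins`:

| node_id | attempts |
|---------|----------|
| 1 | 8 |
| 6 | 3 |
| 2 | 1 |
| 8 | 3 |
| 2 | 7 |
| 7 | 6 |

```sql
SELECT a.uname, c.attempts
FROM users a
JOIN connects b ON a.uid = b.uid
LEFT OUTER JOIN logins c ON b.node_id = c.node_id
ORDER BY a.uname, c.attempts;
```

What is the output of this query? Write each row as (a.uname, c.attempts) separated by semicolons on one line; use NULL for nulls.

(Carol, 3); (Grace, 6); (Vik, 8)

Evaluate left to right. First `users a INNER JOIN connects b` on uid: 3 row(s).
Then LEFT JOIN `logins c` on node_id: each of those 3 rows is kept; rows whose b.node_id has no match in c get NULL for c's columns.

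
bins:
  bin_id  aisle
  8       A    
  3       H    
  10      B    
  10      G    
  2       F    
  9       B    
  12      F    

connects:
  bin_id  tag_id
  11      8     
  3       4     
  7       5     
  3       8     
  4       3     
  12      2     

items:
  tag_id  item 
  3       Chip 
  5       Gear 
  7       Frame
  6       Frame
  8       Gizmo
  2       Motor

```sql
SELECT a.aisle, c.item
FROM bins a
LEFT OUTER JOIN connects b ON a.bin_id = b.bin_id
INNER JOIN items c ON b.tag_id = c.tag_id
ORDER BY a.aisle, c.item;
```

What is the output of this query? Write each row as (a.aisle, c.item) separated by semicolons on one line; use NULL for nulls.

Joins associate left-to-right: bins LEFT JOIN connects on bin_id gives 8 intermediate row(s).
Then INNER JOIN `items c` on tag_id: keep only rows whose b.tag_id appears in c.

(F, Motor); (H, Gizmo)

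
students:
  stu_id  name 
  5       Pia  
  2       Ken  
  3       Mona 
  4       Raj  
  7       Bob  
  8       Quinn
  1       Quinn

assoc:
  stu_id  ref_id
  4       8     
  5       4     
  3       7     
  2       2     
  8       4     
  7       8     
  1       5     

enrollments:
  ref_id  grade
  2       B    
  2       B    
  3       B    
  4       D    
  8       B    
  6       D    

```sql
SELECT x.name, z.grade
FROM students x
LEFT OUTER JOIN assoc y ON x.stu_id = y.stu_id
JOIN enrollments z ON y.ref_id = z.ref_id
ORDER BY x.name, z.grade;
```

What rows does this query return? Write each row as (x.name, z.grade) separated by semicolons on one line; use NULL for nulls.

(Bob, B); (Ken, B); (Ken, B); (Pia, D); (Quinn, D); (Raj, B)

Evaluate left to right. First `students x LEFT JOIN assoc y` on stu_id: 7 row(s).
Then INNER JOIN `enrollments z` on ref_id: keep only rows whose y.ref_id appears in z.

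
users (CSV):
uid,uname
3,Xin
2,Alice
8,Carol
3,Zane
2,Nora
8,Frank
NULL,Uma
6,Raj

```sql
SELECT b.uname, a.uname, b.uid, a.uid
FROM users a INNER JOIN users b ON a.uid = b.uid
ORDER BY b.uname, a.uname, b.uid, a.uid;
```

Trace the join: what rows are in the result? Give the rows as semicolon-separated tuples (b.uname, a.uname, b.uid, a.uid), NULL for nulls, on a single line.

(Alice, Alice, 2, 2); (Alice, Nora, 2, 2); (Carol, Carol, 8, 8); (Carol, Frank, 8, 8); (Frank, Carol, 8, 8); (Frank, Frank, 8, 8); (Nora, Alice, 2, 2); (Nora, Nora, 2, 2); (Raj, Raj, 6, 6); (Xin, Xin, 3, 3); (Xin, Zane, 3, 3); (Zane, Xin, 3, 3); (Zane, Zane, 3, 3)

INNER JOIN keeps only pairs where the ON condition holds.
Matching on a.uid = b.uid. A NULL in a compared column never satisfies the condition.
- a[0] uid=3 → 2 match(es) in b → 2 row(s).
- a[1] uid=2 → 2 match(es) in b → 2 row(s).
- a[2] uid=8 → 2 match(es) in b → 2 row(s).
- a[3] uid=3 → 2 match(es) in b → 2 row(s).
- a[4] uid=2 → 2 match(es) in b → 2 row(s).
- a[5] uid=8 → 2 match(es) in b → 2 row(s).
- a[6] uid=NULL → no match; dropped.
- a[7] uid=6 → 1 match(es) in b → 1 row(s).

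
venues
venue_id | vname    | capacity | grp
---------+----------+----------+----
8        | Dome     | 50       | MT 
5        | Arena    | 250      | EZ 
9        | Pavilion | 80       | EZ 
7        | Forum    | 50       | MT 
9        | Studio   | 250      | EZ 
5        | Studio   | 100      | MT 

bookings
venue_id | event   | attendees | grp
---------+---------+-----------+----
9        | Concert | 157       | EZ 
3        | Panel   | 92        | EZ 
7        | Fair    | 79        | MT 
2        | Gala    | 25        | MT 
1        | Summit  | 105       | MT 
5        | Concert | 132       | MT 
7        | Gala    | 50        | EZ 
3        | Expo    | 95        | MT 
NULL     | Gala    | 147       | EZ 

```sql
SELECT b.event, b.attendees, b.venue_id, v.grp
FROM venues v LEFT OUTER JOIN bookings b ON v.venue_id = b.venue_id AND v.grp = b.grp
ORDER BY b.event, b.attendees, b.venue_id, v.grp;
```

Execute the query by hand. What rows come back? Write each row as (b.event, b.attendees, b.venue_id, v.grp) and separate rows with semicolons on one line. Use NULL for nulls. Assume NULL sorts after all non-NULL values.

(Concert, 132, 5, MT); (Concert, 157, 9, EZ); (Concert, 157, 9, EZ); (Fair, 79, 7, MT); (NULL, NULL, NULL, EZ); (NULL, NULL, NULL, MT)

LEFT JOIN keeps every row from `venues`; unmatched rows get NULL for `bookings`'s columns.
Matching on v.venue_id = b.venue_id AND v.grp = b.grp. A NULL in a compared column never satisfies the condition.
- v row (venue_id=8, grp=MT): no match → kept, b columns NULL.
- v row (venue_id=5, grp=EZ): no match → kept, b columns NULL.
- v row (venue_id=9, grp=EZ): matches 1 b row(s) → 1 output row(s).
- v row (venue_id=7, grp=MT): matches 1 b row(s) → 1 output row(s).
- v row (venue_id=9, grp=EZ): matches 1 b row(s) → 1 output row(s).
- v row (venue_id=5, grp=MT): matches 1 b row(s) → 1 output row(s).
After projecting and ordering:
b.event | b.attendees | b.venue_id | v.grp
Concert | 132 | 5 | MT
Concert | 157 | 9 | EZ
Concert | 157 | 9 | EZ
Fair | 79 | 7 | MT
NULL | NULL | NULL | EZ
NULL | NULL | NULL | MT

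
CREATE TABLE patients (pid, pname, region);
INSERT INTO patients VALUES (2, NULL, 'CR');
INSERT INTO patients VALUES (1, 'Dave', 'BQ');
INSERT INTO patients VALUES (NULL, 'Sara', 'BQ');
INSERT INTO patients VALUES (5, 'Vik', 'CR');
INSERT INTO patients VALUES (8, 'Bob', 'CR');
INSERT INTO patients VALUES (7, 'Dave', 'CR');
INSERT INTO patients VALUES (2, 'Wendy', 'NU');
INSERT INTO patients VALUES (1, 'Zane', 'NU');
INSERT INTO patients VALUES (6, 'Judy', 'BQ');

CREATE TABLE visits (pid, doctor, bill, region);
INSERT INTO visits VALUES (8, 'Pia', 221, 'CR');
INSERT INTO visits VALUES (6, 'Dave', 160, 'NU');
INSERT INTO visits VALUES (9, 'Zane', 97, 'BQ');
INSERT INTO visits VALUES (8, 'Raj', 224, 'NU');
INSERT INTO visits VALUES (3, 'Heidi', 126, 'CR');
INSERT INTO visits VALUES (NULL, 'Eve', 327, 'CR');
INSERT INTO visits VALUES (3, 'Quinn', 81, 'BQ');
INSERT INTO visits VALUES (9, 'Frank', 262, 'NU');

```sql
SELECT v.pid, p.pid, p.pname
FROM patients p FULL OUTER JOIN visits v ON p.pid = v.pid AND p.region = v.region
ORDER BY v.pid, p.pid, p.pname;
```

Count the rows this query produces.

16

FULL OUTER JOIN keeps every row from both sides; unmatched rows get NULL for the other side's columns.
Matching on p.pid = v.pid AND p.region = v.region. A NULL in a compared column never satisfies the condition.
Matched pairs: 1; unmatched p rows kept: 8; unmatched v rows kept: 7.
Total: 1 matched + 15 padded = 16 rows.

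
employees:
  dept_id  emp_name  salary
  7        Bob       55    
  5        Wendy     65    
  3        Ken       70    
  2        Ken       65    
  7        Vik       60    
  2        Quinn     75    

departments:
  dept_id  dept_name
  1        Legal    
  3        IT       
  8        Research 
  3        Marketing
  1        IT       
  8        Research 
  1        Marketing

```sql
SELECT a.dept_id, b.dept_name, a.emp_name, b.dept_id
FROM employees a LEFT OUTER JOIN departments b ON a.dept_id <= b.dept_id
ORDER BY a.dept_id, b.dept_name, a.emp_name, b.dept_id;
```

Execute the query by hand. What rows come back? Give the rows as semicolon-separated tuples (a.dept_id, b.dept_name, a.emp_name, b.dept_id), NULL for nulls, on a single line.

LEFT JOIN keeps every row from `employees`; unmatched rows get NULL for `departments`'s columns.
Matching on a.dept_id <= b.dept_id.
Matched pairs: 18; unmatched a rows kept: 0.

(2, IT, Ken, 3); (2, IT, Quinn, 3); (2, Marketing, Ken, 3); (2, Marketing, Quinn, 3); (2, Research, Ken, 8); (2, Research, Ken, 8); (2, Research, Quinn, 8); (2, Research, Quinn, 8); (3, IT, Ken, 3); (3, Marketing, Ken, 3); (3, Research, Ken, 8); (3, Research, Ken, 8); (5, Research, Wendy, 8); (5, Research, Wendy, 8); (7, Research, Bob, 8); (7, Research, Bob, 8); (7, Research, Vik, 8); (7, Research, Vik, 8)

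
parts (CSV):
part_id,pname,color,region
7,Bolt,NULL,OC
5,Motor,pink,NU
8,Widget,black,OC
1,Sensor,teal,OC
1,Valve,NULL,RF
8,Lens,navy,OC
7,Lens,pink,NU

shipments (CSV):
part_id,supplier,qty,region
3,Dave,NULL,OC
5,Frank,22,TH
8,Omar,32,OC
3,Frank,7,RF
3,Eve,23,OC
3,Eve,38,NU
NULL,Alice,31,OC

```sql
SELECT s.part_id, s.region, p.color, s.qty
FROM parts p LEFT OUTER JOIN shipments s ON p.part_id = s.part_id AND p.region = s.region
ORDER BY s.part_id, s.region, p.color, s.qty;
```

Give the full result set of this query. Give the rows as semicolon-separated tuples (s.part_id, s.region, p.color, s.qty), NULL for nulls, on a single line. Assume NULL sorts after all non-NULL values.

(8, OC, black, 32); (8, OC, navy, 32); (NULL, NULL, pink, NULL); (NULL, NULL, pink, NULL); (NULL, NULL, teal, NULL); (NULL, NULL, NULL, NULL); (NULL, NULL, NULL, NULL)

LEFT JOIN keeps every row from `parts`; unmatched rows get NULL for `shipments`'s columns.
Matching on p.part_id = s.part_id AND p.region = s.region. A NULL in a compared column never satisfies the condition.
- p row (part_id=7, region=OC): no match → kept, s columns NULL.
- p row (part_id=5, region=NU): no match → kept, s columns NULL.
- p row (part_id=8, region=OC): matches 1 s row(s) → 1 output row(s).
- p row (part_id=1, region=OC): no match → kept, s columns NULL.
- p row (part_id=1, region=RF): no match → kept, s columns NULL.
- p row (part_id=8, region=OC): matches 1 s row(s) → 1 output row(s).
- p row (part_id=7, region=NU): no match → kept, s columns NULL.
After projecting and ordering:
s.part_id | s.region | p.color | s.qty
8 | OC | black | 32
8 | OC | navy | 32
NULL | NULL | pink | NULL
NULL | NULL | pink | NULL
NULL | NULL | teal | NULL
NULL | NULL | NULL | NULL
NULL | NULL | NULL | NULL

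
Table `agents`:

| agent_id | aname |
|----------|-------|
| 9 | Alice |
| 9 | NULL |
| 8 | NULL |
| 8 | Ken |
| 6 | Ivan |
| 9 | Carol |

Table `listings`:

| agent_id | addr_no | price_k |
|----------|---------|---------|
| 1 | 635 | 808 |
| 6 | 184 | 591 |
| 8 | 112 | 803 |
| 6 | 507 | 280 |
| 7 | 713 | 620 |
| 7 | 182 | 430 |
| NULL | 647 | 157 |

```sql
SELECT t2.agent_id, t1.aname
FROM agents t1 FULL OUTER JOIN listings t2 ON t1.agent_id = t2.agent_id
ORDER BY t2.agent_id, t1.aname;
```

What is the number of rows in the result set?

FULL OUTER JOIN keeps every row from both sides; unmatched rows get NULL for the other side's columns.
Matching on t1.agent_id = t2.agent_id. A NULL in a compared column never satisfies the condition.
- t1[0] agent_id=9 → no match; kept with NULLs on the t2 side.
- t1[1] agent_id=9 → no match; kept with NULLs on the t2 side.
- t1[2] agent_id=8 → 1 match(es) in t2 → 1 row(s).
- t1[3] agent_id=8 → 1 match(es) in t2 → 1 row(s).
- t1[4] agent_id=6 → 2 match(es) in t2 → 2 row(s).
- t1[5] agent_id=9 → no match; kept with NULLs on the t2 side.
- 4 t2 row(s) had no t1 match → kept, t1 columns NULL.
Total: 4 matched + 7 padded = 11 rows.

11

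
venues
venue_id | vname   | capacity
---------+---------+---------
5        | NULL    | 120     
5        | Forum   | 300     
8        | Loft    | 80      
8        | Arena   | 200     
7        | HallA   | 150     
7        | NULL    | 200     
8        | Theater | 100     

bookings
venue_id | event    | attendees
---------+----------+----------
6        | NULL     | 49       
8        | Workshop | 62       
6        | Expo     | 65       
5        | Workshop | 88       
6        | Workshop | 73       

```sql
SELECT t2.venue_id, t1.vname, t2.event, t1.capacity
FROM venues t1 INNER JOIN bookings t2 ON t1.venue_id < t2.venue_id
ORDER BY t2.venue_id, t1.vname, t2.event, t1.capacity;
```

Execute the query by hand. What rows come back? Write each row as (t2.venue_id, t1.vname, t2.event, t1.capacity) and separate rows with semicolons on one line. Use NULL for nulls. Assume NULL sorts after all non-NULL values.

(6, Forum, Expo, 300); (6, Forum, Workshop, 300); (6, Forum, NULL, 300); (6, NULL, Expo, 120); (6, NULL, Workshop, 120); (6, NULL, NULL, 120); (8, Forum, Workshop, 300); (8, HallA, Workshop, 150); (8, NULL, Workshop, 120); (8, NULL, Workshop, 200)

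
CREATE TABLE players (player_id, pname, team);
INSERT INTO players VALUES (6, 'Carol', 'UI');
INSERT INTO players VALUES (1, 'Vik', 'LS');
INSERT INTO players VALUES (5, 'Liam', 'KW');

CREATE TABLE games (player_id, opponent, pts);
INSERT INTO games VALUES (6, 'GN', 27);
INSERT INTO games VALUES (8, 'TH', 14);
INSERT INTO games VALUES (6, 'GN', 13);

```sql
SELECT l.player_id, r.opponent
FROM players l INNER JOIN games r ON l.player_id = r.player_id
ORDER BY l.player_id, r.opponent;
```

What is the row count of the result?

2

INNER JOIN keeps only pairs where the ON condition holds.
Matching on l.player_id = r.player_id.
- player_id=6: 2 matching r row(s), so 2 row(s) emitted.
- player_id=1: no matching r row, dropped.
- player_id=5: no matching r row, dropped.
Total: 2 rows.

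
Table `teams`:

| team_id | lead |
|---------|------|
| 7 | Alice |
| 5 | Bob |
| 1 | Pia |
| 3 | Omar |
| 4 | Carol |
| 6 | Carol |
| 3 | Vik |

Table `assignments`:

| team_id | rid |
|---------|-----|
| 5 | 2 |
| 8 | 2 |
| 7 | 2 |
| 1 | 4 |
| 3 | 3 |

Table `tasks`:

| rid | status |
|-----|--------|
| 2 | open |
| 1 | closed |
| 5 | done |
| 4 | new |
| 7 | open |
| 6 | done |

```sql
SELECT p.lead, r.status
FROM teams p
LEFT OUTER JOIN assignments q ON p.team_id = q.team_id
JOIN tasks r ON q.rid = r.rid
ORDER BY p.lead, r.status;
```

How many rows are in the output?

3

Step 1 — p LEFT JOIN q on team_id → 7 row(s).
Then INNER JOIN `tasks r` on rid: keep only rows whose q.rid appears in r.
Result: 3 row(s).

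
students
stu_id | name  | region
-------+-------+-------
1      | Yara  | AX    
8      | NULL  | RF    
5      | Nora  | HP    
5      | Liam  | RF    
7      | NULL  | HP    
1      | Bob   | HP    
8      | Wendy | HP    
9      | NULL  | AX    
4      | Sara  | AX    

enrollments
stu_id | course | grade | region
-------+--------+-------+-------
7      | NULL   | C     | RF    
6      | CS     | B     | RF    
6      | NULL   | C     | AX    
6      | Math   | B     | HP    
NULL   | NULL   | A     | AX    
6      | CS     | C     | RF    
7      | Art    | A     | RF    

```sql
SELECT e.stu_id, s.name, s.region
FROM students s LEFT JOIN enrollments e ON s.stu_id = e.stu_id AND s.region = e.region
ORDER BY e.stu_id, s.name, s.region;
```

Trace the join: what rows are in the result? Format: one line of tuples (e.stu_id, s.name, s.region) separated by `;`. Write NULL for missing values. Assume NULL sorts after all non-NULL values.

(NULL, Bob, HP); (NULL, Liam, RF); (NULL, Nora, HP); (NULL, Sara, AX); (NULL, Wendy, HP); (NULL, Yara, AX); (NULL, NULL, AX); (NULL, NULL, HP); (NULL, NULL, RF)

LEFT JOIN keeps every row from `students`; unmatched rows get NULL for `enrollments`'s columns.
Matching on s.stu_id = e.stu_id AND s.region = e.region. A NULL in a compared column never satisfies the condition.
Matched pairs: 0; unmatched s rows kept: 9.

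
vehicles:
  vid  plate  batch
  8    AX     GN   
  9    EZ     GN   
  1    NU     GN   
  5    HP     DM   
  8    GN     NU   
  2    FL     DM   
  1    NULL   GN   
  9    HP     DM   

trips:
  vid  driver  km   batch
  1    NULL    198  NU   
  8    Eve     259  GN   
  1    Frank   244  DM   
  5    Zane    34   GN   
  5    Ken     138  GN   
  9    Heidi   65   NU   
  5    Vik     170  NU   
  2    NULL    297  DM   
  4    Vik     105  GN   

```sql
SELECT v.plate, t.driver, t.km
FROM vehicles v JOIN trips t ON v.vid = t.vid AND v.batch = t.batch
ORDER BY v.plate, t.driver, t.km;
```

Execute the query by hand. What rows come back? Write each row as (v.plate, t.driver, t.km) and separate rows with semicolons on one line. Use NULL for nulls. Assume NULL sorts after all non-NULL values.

(AX, Eve, 259); (FL, NULL, 297)

INNER JOIN keeps only pairs where the ON condition holds.
Matching on v.vid = t.vid AND v.batch = t.batch.
- v[0] vid=8, batch=GN → 1 match(es) in t → 1 row(s).
- v[1] vid=9, batch=GN → no match; dropped.
- v[2] vid=1, batch=GN → no match; dropped.
- v[3] vid=5, batch=DM → no match; dropped.
- v[4] vid=8, batch=NU → no match; dropped.
- v[5] vid=2, batch=DM → 1 match(es) in t → 1 row(s).
- v[6] vid=1, batch=GN → no match; dropped.
- v[7] vid=9, batch=DM → no match; dropped.
After projecting and ordering:
v.plate | t.driver | t.km
AX | Eve | 259
FL | NULL | 297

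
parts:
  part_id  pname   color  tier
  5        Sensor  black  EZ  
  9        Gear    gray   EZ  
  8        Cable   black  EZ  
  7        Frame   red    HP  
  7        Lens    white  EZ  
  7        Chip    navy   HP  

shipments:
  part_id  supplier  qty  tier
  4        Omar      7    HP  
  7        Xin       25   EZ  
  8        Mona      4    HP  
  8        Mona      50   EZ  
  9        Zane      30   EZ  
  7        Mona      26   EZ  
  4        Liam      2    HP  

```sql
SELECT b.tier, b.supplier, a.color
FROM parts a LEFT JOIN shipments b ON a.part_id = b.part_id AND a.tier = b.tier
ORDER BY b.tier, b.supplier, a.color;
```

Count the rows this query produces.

LEFT JOIN keeps every row from `parts`; unmatched rows get NULL for `shipments`'s columns.
Matching on a.part_id = b.part_id AND a.tier = b.tier.
- a (part_id=5, tier=EZ) has no partner → padded with NULL.
- a (part_id=9, tier=EZ) pairs with 1 row(s) of b.
- a (part_id=8, tier=EZ) pairs with 1 row(s) of b.
- a (part_id=7, tier=HP) has no partner → padded with NULL.
- a (part_id=7, tier=EZ) pairs with 2 row(s) of b.
- a (part_id=7, tier=HP) has no partner → padded with NULL.
Total: 4 matched + 3 padded = 7 rows.

7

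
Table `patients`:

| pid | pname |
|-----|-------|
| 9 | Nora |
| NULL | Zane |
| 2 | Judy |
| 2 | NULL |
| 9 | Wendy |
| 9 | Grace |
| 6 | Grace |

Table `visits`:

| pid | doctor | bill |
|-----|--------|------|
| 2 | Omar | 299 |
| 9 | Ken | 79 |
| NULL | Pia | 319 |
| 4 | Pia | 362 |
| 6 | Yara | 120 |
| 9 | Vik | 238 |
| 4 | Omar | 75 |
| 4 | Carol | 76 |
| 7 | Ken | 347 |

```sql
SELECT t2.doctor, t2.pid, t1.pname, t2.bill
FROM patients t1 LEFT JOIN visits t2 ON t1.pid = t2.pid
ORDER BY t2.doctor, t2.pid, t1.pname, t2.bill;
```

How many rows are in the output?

LEFT JOIN keeps every row from `patients`; unmatched rows get NULL for `visits`'s columns.
Matching on t1.pid = t2.pid. A NULL in a compared column never satisfies the condition.
- t1 row (pid=9): matches 2 t2 row(s) → 2 output row(s).
- t1 row (pid=NULL): no match → kept, t2 columns NULL.
- t1 row (pid=2): matches 1 t2 row(s) → 1 output row(s).
- t1 row (pid=2): matches 1 t2 row(s) → 1 output row(s).
- t1 row (pid=9): matches 2 t2 row(s) → 2 output row(s).
- t1 row (pid=9): matches 2 t2 row(s) → 2 output row(s).
- t1 row (pid=6): matches 1 t2 row(s) → 1 output row(s).
Total: 9 matched + 1 padded = 10 rows.

10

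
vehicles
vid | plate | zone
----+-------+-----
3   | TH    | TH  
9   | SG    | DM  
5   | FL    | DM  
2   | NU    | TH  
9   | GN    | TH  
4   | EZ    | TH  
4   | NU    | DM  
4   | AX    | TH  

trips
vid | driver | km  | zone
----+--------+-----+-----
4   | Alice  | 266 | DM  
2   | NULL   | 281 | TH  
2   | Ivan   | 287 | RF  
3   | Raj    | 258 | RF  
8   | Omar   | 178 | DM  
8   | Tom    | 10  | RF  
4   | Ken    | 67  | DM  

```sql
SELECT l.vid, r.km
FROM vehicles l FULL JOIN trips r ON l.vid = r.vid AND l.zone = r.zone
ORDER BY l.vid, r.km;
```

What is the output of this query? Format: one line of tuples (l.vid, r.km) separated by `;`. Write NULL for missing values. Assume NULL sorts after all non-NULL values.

FULL OUTER JOIN keeps every row from both sides; unmatched rows get NULL for the other side's columns.
Matching on l.vid = r.vid AND l.zone = r.zone.
- l[0] vid=3, zone=TH → no match; kept with NULLs on the r side.
- l[1] vid=9, zone=DM → no match; kept with NULLs on the r side.
- l[2] vid=5, zone=DM → no match; kept with NULLs on the r side.
- l[3] vid=2, zone=TH → 1 match(es) in r → 1 row(s).
- l[4] vid=9, zone=TH → no match; kept with NULLs on the r side.
- l[5] vid=4, zone=TH → no match; kept with NULLs on the r side.
- l[6] vid=4, zone=DM → 2 match(es) in r → 2 row(s).
- l[7] vid=4, zone=TH → no match; kept with NULLs on the r side.
- 4 r row(s) had no l match → kept, l columns NULL.

(2, 281); (3, NULL); (4, 67); (4, 266); (4, NULL); (4, NULL); (5, NULL); (9, NULL); (9, NULL); (NULL, 10); (NULL, 178); (NULL, 258); (NULL, 287)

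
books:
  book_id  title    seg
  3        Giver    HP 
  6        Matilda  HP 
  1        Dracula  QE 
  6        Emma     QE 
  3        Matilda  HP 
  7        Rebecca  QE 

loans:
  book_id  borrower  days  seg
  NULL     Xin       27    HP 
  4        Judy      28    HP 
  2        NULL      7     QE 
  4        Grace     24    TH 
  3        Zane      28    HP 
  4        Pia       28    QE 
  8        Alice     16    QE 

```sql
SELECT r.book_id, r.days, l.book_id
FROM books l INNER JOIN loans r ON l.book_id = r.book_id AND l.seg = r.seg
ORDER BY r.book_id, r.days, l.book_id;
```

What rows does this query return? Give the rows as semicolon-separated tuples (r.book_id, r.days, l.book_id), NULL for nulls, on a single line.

INNER JOIN keeps only pairs where the ON condition holds.
Matching on l.book_id = r.book_id AND l.seg = r.seg. A NULL in a compared column never satisfies the condition.
- l row (book_id=3, seg=HP): matches 1 r row(s) → 1 output row(s).
- l row (book_id=6, seg=HP): no match → dropped.
- l row (book_id=1, seg=QE): no match → dropped.
- l row (book_id=6, seg=QE): no match → dropped.
- l row (book_id=3, seg=HP): matches 1 r row(s) → 1 output row(s).
- l row (book_id=7, seg=QE): no match → dropped.
After projecting and ordering:
r.book_id | r.days | l.book_id
3 | 28 | 3
3 | 28 | 3

(3, 28, 3); (3, 28, 3)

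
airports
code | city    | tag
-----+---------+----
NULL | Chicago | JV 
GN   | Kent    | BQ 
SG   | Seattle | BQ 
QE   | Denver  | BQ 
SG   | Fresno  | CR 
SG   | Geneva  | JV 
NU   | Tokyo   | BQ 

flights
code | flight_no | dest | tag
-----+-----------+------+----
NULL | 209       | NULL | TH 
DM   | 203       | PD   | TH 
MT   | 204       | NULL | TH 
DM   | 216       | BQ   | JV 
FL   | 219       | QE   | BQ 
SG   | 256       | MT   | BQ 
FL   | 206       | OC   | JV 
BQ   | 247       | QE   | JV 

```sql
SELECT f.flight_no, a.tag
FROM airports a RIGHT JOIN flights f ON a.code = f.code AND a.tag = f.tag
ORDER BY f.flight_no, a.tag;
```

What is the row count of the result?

8

RIGHT JOIN keeps every row from `flights`; unmatched rows get NULL for `airports`'s columns.
Matching on a.code = f.code AND a.tag = f.tag. A NULL in a compared column never satisfies the condition.
- a[0] code=NULL, tag=JV → no match.
- a[1] code=GN, tag=BQ → no match.
- a[2] code=SG, tag=BQ → 1 match(es) in f → 1 row(s).
- a[3] code=QE, tag=BQ → no match.
- a[4] code=SG, tag=CR → no match.
- a[5] code=SG, tag=JV → no match.
- a[6] code=NU, tag=BQ → no match.
- 7 f row(s) had no a match → kept, a columns NULL.
Total: 1 matched + 7 padded = 8 rows.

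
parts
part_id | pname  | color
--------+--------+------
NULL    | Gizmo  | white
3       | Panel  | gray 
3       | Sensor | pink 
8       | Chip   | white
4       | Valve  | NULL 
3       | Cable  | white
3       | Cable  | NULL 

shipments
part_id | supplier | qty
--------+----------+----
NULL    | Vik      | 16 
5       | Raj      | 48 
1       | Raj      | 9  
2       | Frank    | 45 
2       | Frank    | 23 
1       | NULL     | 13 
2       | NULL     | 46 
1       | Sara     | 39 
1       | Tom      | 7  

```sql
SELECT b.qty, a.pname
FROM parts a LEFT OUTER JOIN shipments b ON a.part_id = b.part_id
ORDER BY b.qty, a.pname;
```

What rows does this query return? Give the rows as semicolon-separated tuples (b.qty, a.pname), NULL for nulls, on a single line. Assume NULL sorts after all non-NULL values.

(NULL, Cable); (NULL, Cable); (NULL, Chip); (NULL, Gizmo); (NULL, Panel); (NULL, Sensor); (NULL, Valve)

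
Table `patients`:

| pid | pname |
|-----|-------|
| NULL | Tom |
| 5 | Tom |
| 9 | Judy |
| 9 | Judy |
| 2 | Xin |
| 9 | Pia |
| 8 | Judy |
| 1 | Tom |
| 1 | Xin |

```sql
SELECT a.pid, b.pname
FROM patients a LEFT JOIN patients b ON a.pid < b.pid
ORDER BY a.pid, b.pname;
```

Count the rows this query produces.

LEFT JOIN keeps every row from `patients a`; unmatched rows get NULL for `patients b`'s columns.
Matching on a.pid < b.pid. A NULL in a compared column never satisfies the condition.
Matched pairs: 24; unmatched a rows kept: 4.
Total: 24 matched + 4 padded = 28 rows.

28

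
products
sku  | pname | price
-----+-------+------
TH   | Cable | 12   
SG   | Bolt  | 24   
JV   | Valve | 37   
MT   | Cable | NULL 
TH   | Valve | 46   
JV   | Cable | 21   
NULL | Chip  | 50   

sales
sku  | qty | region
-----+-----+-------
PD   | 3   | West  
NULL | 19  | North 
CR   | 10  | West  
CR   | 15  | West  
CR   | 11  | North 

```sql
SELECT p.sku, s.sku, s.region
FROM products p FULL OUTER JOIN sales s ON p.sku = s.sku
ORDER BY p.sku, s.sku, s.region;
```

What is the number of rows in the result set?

12

FULL OUTER JOIN keeps every row from both sides; unmatched rows get NULL for the other side's columns.
Matching on p.sku = s.sku. A NULL in a compared column never satisfies the condition.
- p[0] sku=TH → no match; kept with NULLs on the s side.
- p[1] sku=SG → no match; kept with NULLs on the s side.
- p[2] sku=JV → no match; kept with NULLs on the s side.
- p[3] sku=MT → no match; kept with NULLs on the s side.
- p[4] sku=TH → no match; kept with NULLs on the s side.
- p[5] sku=JV → no match; kept with NULLs on the s side.
- p[6] sku=NULL → no match; kept with NULLs on the s side.
- plus 5 unmatched s row(s), each kept with NULL p columns.
Total: 0 matched + 12 padded = 12 rows.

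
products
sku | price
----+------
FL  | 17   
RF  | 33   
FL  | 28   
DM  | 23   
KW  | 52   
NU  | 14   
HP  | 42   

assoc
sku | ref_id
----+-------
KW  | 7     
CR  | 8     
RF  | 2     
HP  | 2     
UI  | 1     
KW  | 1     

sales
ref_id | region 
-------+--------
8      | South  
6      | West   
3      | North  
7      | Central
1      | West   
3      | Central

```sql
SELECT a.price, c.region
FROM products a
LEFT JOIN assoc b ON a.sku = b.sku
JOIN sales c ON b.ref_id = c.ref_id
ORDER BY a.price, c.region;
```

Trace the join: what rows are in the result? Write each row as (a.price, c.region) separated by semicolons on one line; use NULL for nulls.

(52, Central); (52, West)

Step 1 — a LEFT JOIN b on sku → 8 row(s).
Then INNER JOIN `sales c` on ref_id: keep only rows whose b.ref_id appears in c.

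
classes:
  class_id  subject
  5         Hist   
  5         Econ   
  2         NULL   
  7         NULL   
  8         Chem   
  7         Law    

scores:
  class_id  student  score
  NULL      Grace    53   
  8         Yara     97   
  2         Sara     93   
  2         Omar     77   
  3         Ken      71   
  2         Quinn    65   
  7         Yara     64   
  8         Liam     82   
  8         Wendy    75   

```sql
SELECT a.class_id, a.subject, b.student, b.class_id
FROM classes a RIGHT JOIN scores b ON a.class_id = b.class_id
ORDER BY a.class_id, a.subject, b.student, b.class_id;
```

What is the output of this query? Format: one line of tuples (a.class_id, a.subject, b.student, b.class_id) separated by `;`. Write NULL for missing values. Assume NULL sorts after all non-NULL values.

RIGHT JOIN keeps every row from `scores`; unmatched rows get NULL for `classes`'s columns.
Matching on a.class_id = b.class_id. A NULL in a compared column never satisfies the condition.
- a[0] class_id=5 → no match.
- a[1] class_id=5 → no match.
- a[2] class_id=2 → 3 match(es) in b → 3 row(s).
- a[3] class_id=7 → 1 match(es) in b → 1 row(s).
- a[4] class_id=8 → 3 match(es) in b → 3 row(s).
- a[5] class_id=7 → 1 match(es) in b → 1 row(s).
- plus 2 unmatched b row(s), each kept with NULL a columns.
After projecting and ordering:
a.class_id | a.subject | b.student | b.class_id
2 | NULL | Omar | 2
2 | NULL | Quinn | 2
2 | NULL | Sara | 2
7 | Law | Yara | 7
7 | NULL | Yara | 7
8 | Chem | Liam | 8
8 | Chem | Wendy | 8
8 | Chem | Yara | 8
NULL | NULL | Grace | NULL
NULL | NULL | Ken | 3

(2, NULL, Omar, 2); (2, NULL, Quinn, 2); (2, NULL, Sara, 2); (7, Law, Yara, 7); (7, NULL, Yara, 7); (8, Chem, Liam, 8); (8, Chem, Wendy, 8); (8, Chem, Yara, 8); (NULL, NULL, Grace, NULL); (NULL, NULL, Ken, 3)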